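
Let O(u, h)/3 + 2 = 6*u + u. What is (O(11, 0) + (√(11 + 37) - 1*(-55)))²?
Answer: 78448 + 2240*√3 ≈ 82328.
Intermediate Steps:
O(u, h) = -6 + 21*u (O(u, h) = -6 + 3*(6*u + u) = -6 + 3*(7*u) = -6 + 21*u)
(O(11, 0) + (√(11 + 37) - 1*(-55)))² = ((-6 + 21*11) + (√(11 + 37) - 1*(-55)))² = ((-6 + 231) + (√48 + 55))² = (225 + (4*√3 + 55))² = (225 + (55 + 4*√3))² = (280 + 4*√3)²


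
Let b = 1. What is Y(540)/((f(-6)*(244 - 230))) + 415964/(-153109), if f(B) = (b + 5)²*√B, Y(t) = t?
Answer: -415964/153109 - 5*I*√6/28 ≈ -2.7168 - 0.43741*I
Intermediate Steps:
f(B) = 36*√B (f(B) = (1 + 5)²*√B = 6²*√B = 36*√B)
Y(540)/((f(-6)*(244 - 230))) + 415964/(-153109) = 540/(((36*√(-6))*(244 - 230))) + 415964/(-153109) = 540/(((36*(I*√6))*14)) + 415964*(-1/153109) = 540/(((36*I*√6)*14)) - 415964/153109 = 540/((504*I*√6)) - 415964/153109 = 540*(-I*√6/3024) - 415964/153109 = -5*I*√6/28 - 415964/153109 = -415964/153109 - 5*I*√6/28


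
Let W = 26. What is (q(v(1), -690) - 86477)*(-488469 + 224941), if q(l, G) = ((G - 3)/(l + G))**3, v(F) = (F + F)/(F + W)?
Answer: 18413273003378768402693/807995051144 ≈ 2.2789e+10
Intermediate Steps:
v(F) = 2*F/(26 + F) (v(F) = (F + F)/(F + 26) = (2*F)/(26 + F) = 2*F/(26 + F))
q(l, G) = (-3 + G)**3/(G + l)**3 (q(l, G) = ((-3 + G)/(G + l))**3 = (-3 + G)**3/(G + l)**3)
(q(v(1), -690) - 86477)*(-488469 + 224941) = ((-3 - 690)**3/(-690 + 2*1/(26 + 1))**3 - 86477)*(-488469 + 224941) = ((-693)**3/(-690 + 2*1/27)**3 - 86477)*(-263528) = (-332812557/(-690 + 2*1*(1/27))**3 - 86477)*(-263528) = (-332812557/(-690 + 2/27)**3 - 86477)*(-263528) = (-332812557/(-18628/27)**3 - 86477)*(-263528) = (-332812557*(-19683/6463960409152) - 86477)*(-263528) = (6550749559431/6463960409152 - 86477)*(-263528) = -558977353552678073/6463960409152*(-263528) = 18413273003378768402693/807995051144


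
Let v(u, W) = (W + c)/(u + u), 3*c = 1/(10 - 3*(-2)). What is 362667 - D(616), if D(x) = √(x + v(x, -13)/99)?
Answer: 362667 - √1545578229/1584 ≈ 3.6264e+5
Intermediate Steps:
c = 1/48 (c = 1/(3*(10 - 3*(-2))) = 1/(3*(10 + 6)) = (⅓)/16 = (⅓)*(1/16) = 1/48 ≈ 0.020833)
v(u, W) = (1/48 + W)/(2*u) (v(u, W) = (W + 1/48)/(u + u) = (1/48 + W)/((2*u)) = (1/48 + W)*(1/(2*u)) = (1/48 + W)/(2*u))
D(x) = √(x - 623/(9504*x)) (D(x) = √(x + ((1 + 48*(-13))/(96*x))/99) = √(x + ((1 - 624)/(96*x))*(1/99)) = √(x + ((1/96)*(-623)/x)*(1/99)) = √(x - 623/(96*x)*(1/99)) = √(x - 623/(9504*x)))
362667 - D(616) = 362667 - √(-41118/616 + 627264*616)/792 = 362667 - √(-41118*1/616 + 386394624)/792 = 362667 - √(-267/4 + 386394624)/792 = 362667 - √(1545578229/4)/792 = 362667 - √1545578229/2/792 = 362667 - √1545578229/1584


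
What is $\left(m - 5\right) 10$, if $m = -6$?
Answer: $-110$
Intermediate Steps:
$\left(m - 5\right) 10 = \left(-6 - 5\right) 10 = \left(-11\right) 10 = -110$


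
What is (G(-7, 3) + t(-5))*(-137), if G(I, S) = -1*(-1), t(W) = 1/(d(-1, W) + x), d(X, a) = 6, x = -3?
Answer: -548/3 ≈ -182.67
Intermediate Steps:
t(W) = ⅓ (t(W) = 1/(6 - 3) = 1/3 = ⅓)
G(I, S) = 1
(G(-7, 3) + t(-5))*(-137) = (1 + ⅓)*(-137) = (4/3)*(-137) = -548/3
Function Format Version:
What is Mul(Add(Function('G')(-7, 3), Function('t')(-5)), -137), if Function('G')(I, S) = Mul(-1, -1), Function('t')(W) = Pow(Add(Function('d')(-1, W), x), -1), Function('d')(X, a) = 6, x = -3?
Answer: Rational(-548, 3) ≈ -182.67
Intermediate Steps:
Function('t')(W) = Rational(1, 3) (Function('t')(W) = Pow(Add(6, -3), -1) = Pow(3, -1) = Rational(1, 3))
Function('G')(I, S) = 1
Mul(Add(Function('G')(-7, 3), Function('t')(-5)), -137) = Mul(Add(1, Rational(1, 3)), -137) = Mul(Rational(4, 3), -137) = Rational(-548, 3)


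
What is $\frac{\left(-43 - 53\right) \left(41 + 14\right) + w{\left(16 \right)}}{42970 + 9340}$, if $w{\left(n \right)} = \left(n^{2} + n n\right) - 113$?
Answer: $- \frac{4881}{52310} \approx -0.093309$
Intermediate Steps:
$w{\left(n \right)} = -113 + 2 n^{2}$ ($w{\left(n \right)} = \left(n^{2} + n^{2}\right) - 113 = 2 n^{2} - 113 = -113 + 2 n^{2}$)
$\frac{\left(-43 - 53\right) \left(41 + 14\right) + w{\left(16 \right)}}{42970 + 9340} = \frac{\left(-43 - 53\right) \left(41 + 14\right) - \left(113 - 2 \cdot 16^{2}\right)}{42970 + 9340} = \frac{\left(-43 - 53\right) 55 + \left(-113 + 2 \cdot 256\right)}{52310} = \left(\left(-96\right) 55 + \left(-113 + 512\right)\right) \frac{1}{52310} = \left(-5280 + 399\right) \frac{1}{52310} = \left(-4881\right) \frac{1}{52310} = - \frac{4881}{52310}$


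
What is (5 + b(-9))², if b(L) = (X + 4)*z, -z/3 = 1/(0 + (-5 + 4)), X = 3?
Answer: 676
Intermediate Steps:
z = 3 (z = -3/(0 + (-5 + 4)) = -3/(0 - 1) = -3/(-1) = -3*(-1) = 3)
b(L) = 21 (b(L) = (3 + 4)*3 = 7*3 = 21)
(5 + b(-9))² = (5 + 21)² = 26² = 676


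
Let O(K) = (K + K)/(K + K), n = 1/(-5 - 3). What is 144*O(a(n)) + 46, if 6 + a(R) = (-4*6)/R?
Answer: 190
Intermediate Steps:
n = -⅛ (n = 1/(-8) = -⅛ ≈ -0.12500)
a(R) = -6 - 24/R (a(R) = -6 + (-4*6)/R = -6 - 24/R)
O(K) = 1 (O(K) = (2*K)/((2*K)) = (2*K)*(1/(2*K)) = 1)
144*O(a(n)) + 46 = 144*1 + 46 = 144 + 46 = 190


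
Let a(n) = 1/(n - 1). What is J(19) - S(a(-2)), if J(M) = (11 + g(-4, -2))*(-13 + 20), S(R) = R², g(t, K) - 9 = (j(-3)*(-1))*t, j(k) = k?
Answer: 503/9 ≈ 55.889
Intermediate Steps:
a(n) = 1/(-1 + n)
g(t, K) = 9 + 3*t (g(t, K) = 9 + (-3*(-1))*t = 9 + 3*t)
J(M) = 56 (J(M) = (11 + (9 + 3*(-4)))*(-13 + 20) = (11 + (9 - 12))*7 = (11 - 3)*7 = 8*7 = 56)
J(19) - S(a(-2)) = 56 - (1/(-1 - 2))² = 56 - (1/(-3))² = 56 - (-⅓)² = 56 - 1*⅑ = 56 - ⅑ = 503/9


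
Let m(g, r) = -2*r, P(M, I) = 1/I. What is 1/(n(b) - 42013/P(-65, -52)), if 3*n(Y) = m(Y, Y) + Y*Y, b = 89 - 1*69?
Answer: 1/2184796 ≈ 4.5771e-7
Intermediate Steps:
b = 20 (b = 89 - 69 = 20)
n(Y) = -2*Y/3 + Y²/3 (n(Y) = (-2*Y + Y*Y)/3 = (-2*Y + Y²)/3 = (Y² - 2*Y)/3 = -2*Y/3 + Y²/3)
1/(n(b) - 42013/P(-65, -52)) = 1/((⅓)*20*(-2 + 20) - 42013/(1/(-52))) = 1/((⅓)*20*18 - 42013/(-1/52)) = 1/(120 - 42013*(-52)) = 1/(120 + 2184676) = 1/2184796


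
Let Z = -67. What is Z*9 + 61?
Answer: -542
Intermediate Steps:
Z*9 + 61 = -67*9 + 61 = -603 + 61 = -542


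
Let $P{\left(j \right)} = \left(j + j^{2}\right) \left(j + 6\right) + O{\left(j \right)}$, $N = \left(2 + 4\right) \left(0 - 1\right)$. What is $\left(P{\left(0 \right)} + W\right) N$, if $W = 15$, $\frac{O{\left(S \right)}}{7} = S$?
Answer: $-90$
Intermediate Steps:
$N = -6$ ($N = 6 \left(-1\right) = -6$)
$O{\left(S \right)} = 7 S$
$P{\left(j \right)} = 7 j + \left(6 + j\right) \left(j + j^{2}\right)$ ($P{\left(j \right)} = \left(j + j^{2}\right) \left(j + 6\right) + 7 j = \left(j + j^{2}\right) \left(6 + j\right) + 7 j = \left(6 + j\right) \left(j + j^{2}\right) + 7 j = 7 j + \left(6 + j\right) \left(j + j^{2}\right)$)
$\left(P{\left(0 \right)} + W\right) N = \left(0 \left(13 + 0^{2} + 7 \cdot 0\right) + 15\right) \left(-6\right) = \left(0 \left(13 + 0 + 0\right) + 15\right) \left(-6\right) = \left(0 \cdot 13 + 15\right) \left(-6\right) = \left(0 + 15\right) \left(-6\right) = 15 \left(-6\right) = -90$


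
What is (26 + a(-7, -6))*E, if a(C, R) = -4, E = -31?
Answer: -682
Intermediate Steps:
(26 + a(-7, -6))*E = (26 - 4)*(-31) = 22*(-31) = -682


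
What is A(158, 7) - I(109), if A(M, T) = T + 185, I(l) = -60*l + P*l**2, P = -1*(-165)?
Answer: -1953633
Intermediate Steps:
P = 165
I(l) = -60*l + 165*l**2
A(M, T) = 185 + T
A(158, 7) - I(109) = (185 + 7) - 15*109*(-4 + 11*109) = 192 - 15*109*(-4 + 1199) = 192 - 15*109*1195 = 192 - 1*1953825 = 192 - 1953825 = -1953633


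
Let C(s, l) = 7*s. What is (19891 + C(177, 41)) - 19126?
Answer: 2004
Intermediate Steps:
(19891 + C(177, 41)) - 19126 = (19891 + 7*177) - 19126 = (19891 + 1239) - 19126 = 21130 - 19126 = 2004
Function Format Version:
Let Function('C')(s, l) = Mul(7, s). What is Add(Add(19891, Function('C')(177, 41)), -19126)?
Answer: 2004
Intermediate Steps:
Add(Add(19891, Function('C')(177, 41)), -19126) = Add(Add(19891, Mul(7, 177)), -19126) = Add(Add(19891, 1239), -19126) = Add(21130, -19126) = 2004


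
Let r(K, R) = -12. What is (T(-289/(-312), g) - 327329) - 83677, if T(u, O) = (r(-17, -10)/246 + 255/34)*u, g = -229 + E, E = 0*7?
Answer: -808846225/1968 ≈ -4.1100e+5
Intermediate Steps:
E = 0
g = -229 (g = -229 + 0 = -229)
T(u, O) = 611*u/82 (T(u, O) = (-12/246 + 255/34)*u = (-12*1/246 + 255*(1/34))*u = (-2/41 + 15/2)*u = 611*u/82)
(T(-289/(-312), g) - 327329) - 83677 = (611*(-289/(-312))/82 - 327329) - 83677 = (611*(-289*(-1/312))/82 - 327329) - 83677 = ((611/82)*(289/312) - 327329) - 83677 = (13583/1968 - 327329) - 83677 = -644169889/1968 - 83677 = -808846225/1968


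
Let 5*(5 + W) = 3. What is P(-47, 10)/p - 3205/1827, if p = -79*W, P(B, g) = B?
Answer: -5999635/3175326 ≈ -1.8895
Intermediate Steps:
W = -22/5 (W = -5 + (1/5)*3 = -5 + 3/5 = -22/5 ≈ -4.4000)
p = 1738/5 (p = -79*(-22/5) = 1738/5 ≈ 347.60)
P(-47, 10)/p - 3205/1827 = -47/1738/5 - 3205/1827 = -47*5/1738 - 3205*1/1827 = -235/1738 - 3205/1827 = -5999635/3175326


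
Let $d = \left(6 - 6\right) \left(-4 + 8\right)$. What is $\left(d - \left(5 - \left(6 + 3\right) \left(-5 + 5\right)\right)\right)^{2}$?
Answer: $25$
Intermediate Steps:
$d = 0$ ($d = 0 \cdot 4 = 0$)
$\left(d - \left(5 - \left(6 + 3\right) \left(-5 + 5\right)\right)\right)^{2} = \left(0 - \left(5 - \left(6 + 3\right) \left(-5 + 5\right)\right)\right)^{2} = \left(0 + \left(9 \cdot 0 - 5\right)\right)^{2} = \left(0 + \left(0 - 5\right)\right)^{2} = \left(0 - 5\right)^{2} = \left(-5\right)^{2} = 25$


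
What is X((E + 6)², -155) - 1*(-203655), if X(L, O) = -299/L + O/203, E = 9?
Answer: 9301846553/45675 ≈ 2.0365e+5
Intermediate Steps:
X(L, O) = -299/L + O/203 (X(L, O) = -299/L + O*(1/203) = -299/L + O/203)
X((E + 6)², -155) - 1*(-203655) = (-299/(9 + 6)² + (1/203)*(-155)) - 1*(-203655) = (-299/(15²) - 155/203) + 203655 = (-299/225 - 155/203) + 203655 = -95572/45675 + 203655 = 9301846553/45675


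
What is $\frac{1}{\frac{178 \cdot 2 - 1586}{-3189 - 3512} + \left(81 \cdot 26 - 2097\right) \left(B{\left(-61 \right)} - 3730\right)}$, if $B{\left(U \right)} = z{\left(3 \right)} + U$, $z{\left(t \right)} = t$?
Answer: $- \frac{6701}{228449262} \approx -2.9333 \cdot 10^{-5}$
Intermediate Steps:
$B{\left(U \right)} = 3 + U$
$\frac{1}{\frac{178 \cdot 2 - 1586}{-3189 - 3512} + \left(81 \cdot 26 - 2097\right) \left(B{\left(-61 \right)} - 3730\right)} = \frac{1}{\frac{178 \cdot 2 - 1586}{-3189 - 3512} + \left(81 \cdot 26 - 2097\right) \left(\left(3 - 61\right) - 3730\right)} = \frac{1}{\frac{356 - 1586}{-6701} + \left(2106 - 2097\right) \left(-58 - 3730\right)} = \frac{1}{\left(-1230\right) \left(- \frac{1}{6701}\right) + 9 \left(-3788\right)} = \frac{1}{\frac{1230}{6701} - 34092} = \frac{1}{- \frac{228449262}{6701}} = - \frac{6701}{228449262}$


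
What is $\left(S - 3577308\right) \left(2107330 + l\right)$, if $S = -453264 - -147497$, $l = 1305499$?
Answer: $-13252270969175$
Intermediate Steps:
$S = -305767$ ($S = -453264 + 147497 = -305767$)
$\left(S - 3577308\right) \left(2107330 + l\right) = \left(-305767 - 3577308\right) \left(2107330 + 1305499\right) = \left(-3883075\right) 3412829 = -13252270969175$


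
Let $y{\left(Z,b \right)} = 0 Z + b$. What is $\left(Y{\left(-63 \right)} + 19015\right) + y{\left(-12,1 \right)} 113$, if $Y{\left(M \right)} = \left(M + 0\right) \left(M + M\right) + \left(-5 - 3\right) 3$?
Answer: $27042$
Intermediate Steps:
$y{\left(Z,b \right)} = b$ ($y{\left(Z,b \right)} = 0 + b = b$)
$Y{\left(M \right)} = -24 + 2 M^{2}$ ($Y{\left(M \right)} = M 2 M - 24 = 2 M^{2} - 24 = -24 + 2 M^{2}$)
$\left(Y{\left(-63 \right)} + 19015\right) + y{\left(-12,1 \right)} 113 = \left(\left(-24 + 2 \left(-63\right)^{2}\right) + 19015\right) + 1 \cdot 113 = \left(\left(-24 + 2 \cdot 3969\right) + 19015\right) + 113 = \left(\left(-24 + 7938\right) + 19015\right) + 113 = \left(7914 + 19015\right) + 113 = 26929 + 113 = 27042$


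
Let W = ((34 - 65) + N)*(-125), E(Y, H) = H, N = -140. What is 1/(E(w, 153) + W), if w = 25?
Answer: 1/21528 ≈ 4.6451e-5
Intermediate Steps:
W = 21375 (W = ((34 - 65) - 140)*(-125) = (-31 - 140)*(-125) = -171*(-125) = 21375)
1/(E(w, 153) + W) = 1/(153 + 21375) = 1/21528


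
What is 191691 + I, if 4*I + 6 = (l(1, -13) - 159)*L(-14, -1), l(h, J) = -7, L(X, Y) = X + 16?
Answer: 383213/2 ≈ 1.9161e+5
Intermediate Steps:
L(X, Y) = 16 + X
I = -169/2 (I = -3/2 + ((-7 - 159)*(16 - 14))/4 = -3/2 + (-166*2)/4 = -3/2 + (¼)*(-332) = -3/2 - 83 = -169/2 ≈ -84.500)
191691 + I = 191691 - 169/2 = 383213/2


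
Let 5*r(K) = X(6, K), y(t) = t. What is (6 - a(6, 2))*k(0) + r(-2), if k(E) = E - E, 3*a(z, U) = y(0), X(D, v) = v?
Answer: -⅖ ≈ -0.40000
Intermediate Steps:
r(K) = K/5
a(z, U) = 0 (a(z, U) = (⅓)*0 = 0)
k(E) = 0
(6 - a(6, 2))*k(0) + r(-2) = (6 - 1*0)*0 + (⅕)*(-2) = (6 + 0)*0 - ⅖ = 6*0 - ⅖ = 0 - ⅖ = -⅖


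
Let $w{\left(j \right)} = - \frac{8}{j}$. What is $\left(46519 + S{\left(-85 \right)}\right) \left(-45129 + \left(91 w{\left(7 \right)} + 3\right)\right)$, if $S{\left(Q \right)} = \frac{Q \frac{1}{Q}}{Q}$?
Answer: $- \frac{35768915244}{17} \approx -2.1041 \cdot 10^{9}$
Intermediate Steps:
$S{\left(Q \right)} = \frac{1}{Q}$ ($S{\left(Q \right)} = 1 \frac{1}{Q} = \frac{1}{Q}$)
$\left(46519 + S{\left(-85 \right)}\right) \left(-45129 + \left(91 w{\left(7 \right)} + 3\right)\right) = \left(46519 + \frac{1}{-85}\right) \left(-45129 + \left(91 \left(- \frac{8}{7}\right) + 3\right)\right) = \left(46519 - \frac{1}{85}\right) \left(-45129 + \left(91 \left(\left(-8\right) \frac{1}{7}\right) + 3\right)\right) = \frac{3954114 \left(-45129 + \left(91 \left(- \frac{8}{7}\right) + 3\right)\right)}{85} = \frac{3954114 \left(-45129 + \left(-104 + 3\right)\right)}{85} = \frac{3954114 \left(-45129 - 101\right)}{85} = \frac{3954114}{85} \left(-45230\right) = - \frac{35768915244}{17}$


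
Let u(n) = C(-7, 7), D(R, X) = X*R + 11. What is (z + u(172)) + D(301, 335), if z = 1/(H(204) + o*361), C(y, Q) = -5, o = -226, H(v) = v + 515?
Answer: 8154709146/80867 ≈ 1.0084e+5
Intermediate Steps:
H(v) = 515 + v
D(R, X) = 11 + R*X (D(R, X) = R*X + 11 = 11 + R*X)
z = -1/80867 (z = 1/((515 + 204) - 226*361) = 1/(719 - 81586) = 1/(-80867) = -1/80867 ≈ -1.2366e-5)
u(n) = -5
(z + u(172)) + D(301, 335) = (-1/80867 - 5) + (11 + 301*335) = -404336/80867 + (11 + 100835) = -404336/80867 + 100846 = 8154709146/80867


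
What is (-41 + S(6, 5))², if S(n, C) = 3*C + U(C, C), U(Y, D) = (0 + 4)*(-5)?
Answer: 2116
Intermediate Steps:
U(Y, D) = -20 (U(Y, D) = 4*(-5) = -20)
S(n, C) = -20 + 3*C (S(n, C) = 3*C - 20 = -20 + 3*C)
(-41 + S(6, 5))² = (-41 + (-20 + 3*5))² = (-41 + (-20 + 15))² = (-41 - 5)² = (-46)² = 2116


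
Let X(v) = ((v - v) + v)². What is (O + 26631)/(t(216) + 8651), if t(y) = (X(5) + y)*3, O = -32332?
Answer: -5701/9374 ≈ -0.60817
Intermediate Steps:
X(v) = v² (X(v) = (0 + v)² = v²)
t(y) = 75 + 3*y (t(y) = (5² + y)*3 = (25 + y)*3 = 75 + 3*y)
(O + 26631)/(t(216) + 8651) = (-32332 + 26631)/((75 + 3*216) + 8651) = -5701/((75 + 648) + 8651) = -5701/(723 + 8651) = -5701/9374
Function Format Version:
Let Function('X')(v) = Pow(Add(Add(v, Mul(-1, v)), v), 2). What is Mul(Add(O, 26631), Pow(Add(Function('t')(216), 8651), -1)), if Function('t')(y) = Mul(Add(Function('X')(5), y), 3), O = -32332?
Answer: Rational(-5701, 9374) ≈ -0.60817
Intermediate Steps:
Function('X')(v) = Pow(v, 2) (Function('X')(v) = Pow(Add(0, v), 2) = Pow(v, 2))
Function('t')(y) = Add(75, Mul(3, y)) (Function('t')(y) = Mul(Add(Pow(5, 2), y), 3) = Mul(Add(25, y), 3) = Add(75, Mul(3, y)))
Mul(Add(O, 26631), Pow(Add(Function('t')(216), 8651), -1)) = Mul(Add(-32332, 26631), Pow(Add(Add(75, Mul(3, 216)), 8651), -1)) = Mul(-5701, Pow(Add(Add(75, 648), 8651), -1)) = Mul(-5701, Pow(Add(723, 8651), -1)) = Mul(-5701, Pow(9374, -1)) = Mul(-5701, Rational(1, 9374)) = Rational(-5701, 9374)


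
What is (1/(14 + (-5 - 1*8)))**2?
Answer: 1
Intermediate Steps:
(1/(14 + (-5 - 1*8)))**2 = (1/(14 + (-5 - 8)))**2 = (1/(14 - 13))**2 = (1/1)**2 = 1**2 = 1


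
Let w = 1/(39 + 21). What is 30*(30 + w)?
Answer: 1801/2 ≈ 900.50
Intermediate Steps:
w = 1/60 ≈ 0.016667
30*(30 + w) = 30*(30 + 1/60) = 30*(1801/60) = 1801/2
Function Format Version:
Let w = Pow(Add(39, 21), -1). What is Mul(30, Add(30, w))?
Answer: Rational(1801, 2) ≈ 900.50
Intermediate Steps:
w = Rational(1, 60) (w = Pow(60, -1) = Rational(1, 60) ≈ 0.016667)
Mul(30, Add(30, w)) = Mul(30, Add(30, Rational(1, 60))) = Mul(30, Rational(1801, 60)) = Rational(1801, 2)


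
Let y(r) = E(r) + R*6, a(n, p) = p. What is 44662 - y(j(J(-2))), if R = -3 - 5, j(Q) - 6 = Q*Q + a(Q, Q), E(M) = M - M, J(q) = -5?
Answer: 44710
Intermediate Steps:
E(M) = 0
j(Q) = 6 + Q + Q² (j(Q) = 6 + (Q*Q + Q) = 6 + (Q² + Q) = 6 + (Q + Q²) = 6 + Q + Q²)
R = -8
y(r) = -48 (y(r) = 0 - 8*6 = 0 - 48 = -48)
44662 - y(j(J(-2))) = 44662 - 1*(-48) = 44662 + 48 = 44710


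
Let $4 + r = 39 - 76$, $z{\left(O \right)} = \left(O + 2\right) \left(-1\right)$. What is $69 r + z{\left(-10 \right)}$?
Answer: $-2821$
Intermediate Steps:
$z{\left(O \right)} = -2 - O$ ($z{\left(O \right)} = \left(2 + O\right) \left(-1\right) = -2 - O$)
$r = -41$ ($r = -4 + \left(39 - 76\right) = -4 - 37 = -41$)
$69 r + z{\left(-10 \right)} = 69 \left(-41\right) - -8 = -2829 + \left(-2 + 10\right) = -2829 + 8 = -2821$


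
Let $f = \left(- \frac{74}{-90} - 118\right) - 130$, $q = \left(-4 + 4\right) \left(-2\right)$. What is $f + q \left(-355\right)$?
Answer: $- \frac{11123}{45} \approx -247.18$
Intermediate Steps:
$q = 0$ ($q = 0 \left(-2\right) = 0$)
$f = - \frac{11123}{45}$ ($f = \left(\left(-74\right) \left(- \frac{1}{90}\right) - 118\right) - 130 = \left(\frac{37}{45} - 118\right) - 130 = - \frac{5273}{45} - 130 = - \frac{11123}{45} \approx -247.18$)
$f + q \left(-355\right) = - \frac{11123}{45} + 0 \left(-355\right) = - \frac{11123}{45} + 0 = - \frac{11123}{45}$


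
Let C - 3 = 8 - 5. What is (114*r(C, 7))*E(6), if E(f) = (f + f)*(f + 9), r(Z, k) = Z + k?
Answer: 266760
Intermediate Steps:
C = 6 (C = 3 + (8 - 5) = 3 + 3 = 6)
E(f) = 2*f*(9 + f) (E(f) = (2*f)*(9 + f) = 2*f*(9 + f))
(114*r(C, 7))*E(6) = (114*(6 + 7))*(2*6*(9 + 6)) = (114*13)*(2*6*15) = 1482*180 = 266760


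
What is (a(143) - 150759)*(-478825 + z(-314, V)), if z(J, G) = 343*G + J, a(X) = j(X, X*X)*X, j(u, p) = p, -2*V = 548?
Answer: -1589521291208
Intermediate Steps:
V = -274 (V = -1/2*548 = -274)
a(X) = X**3 (a(X) = (X*X)*X = X**2*X = X**3)
z(J, G) = J + 343*G
(a(143) - 150759)*(-478825 + z(-314, V)) = (143**3 - 150759)*(-478825 + (-314 + 343*(-274))) = (2924207 - 150759)*(-478825 + (-314 - 93982)) = 2773448*(-478825 - 94296) = 2773448*(-573121) = -1589521291208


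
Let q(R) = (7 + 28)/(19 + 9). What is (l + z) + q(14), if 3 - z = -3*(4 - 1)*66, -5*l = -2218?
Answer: 20837/20 ≈ 1041.8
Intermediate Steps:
l = 2218/5 (l = -1/5*(-2218) = 2218/5 ≈ 443.60)
q(R) = 5/4 (q(R) = 35/28 = 35*(1/28) = 5/4)
z = 597 (z = 3 - (-3*(4 - 1))*66 = 3 - (-3*3)*66 = 3 - (-9)*66 = 3 - 1*(-594) = 3 + 594 = 597)
(l + z) + q(14) = (2218/5 + 597) + 5/4 = 5203/5 + 5/4 = 20837/20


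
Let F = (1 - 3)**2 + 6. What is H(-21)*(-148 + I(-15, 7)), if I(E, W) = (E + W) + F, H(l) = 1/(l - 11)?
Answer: 73/16 ≈ 4.5625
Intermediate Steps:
H(l) = 1/(-11 + l)
F = 10 (F = (-2)**2 + 6 = 4 + 6 = 10)
I(E, W) = 10 + E + W (I(E, W) = (E + W) + 10 = 10 + E + W)
H(-21)*(-148 + I(-15, 7)) = (-148 + (10 - 15 + 7))/(-11 - 21) = (-148 + 2)/(-32) = -1/32*(-146) = 73/16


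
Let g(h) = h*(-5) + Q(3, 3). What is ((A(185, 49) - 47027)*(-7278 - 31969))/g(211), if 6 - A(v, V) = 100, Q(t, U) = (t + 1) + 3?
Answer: -1849357887/1048 ≈ -1.7647e+6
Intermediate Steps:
Q(t, U) = 4 + t (Q(t, U) = (1 + t) + 3 = 4 + t)
A(v, V) = -94 (A(v, V) = 6 - 1*100 = 6 - 100 = -94)
g(h) = 7 - 5*h (g(h) = h*(-5) + (4 + 3) = -5*h + 7 = 7 - 5*h)
((A(185, 49) - 47027)*(-7278 - 31969))/g(211) = ((-94 - 47027)*(-7278 - 31969))/(7 - 5*211) = (-47121*(-39247))/(7 - 1055) = 1849357887/(-1048) = 1849357887*(-1/1048) = -1849357887/1048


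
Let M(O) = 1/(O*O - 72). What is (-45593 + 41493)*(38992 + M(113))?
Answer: -2029833842500/12697 ≈ -1.5987e+8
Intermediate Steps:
M(O) = 1/(-72 + O²) (M(O) = 1/(O² - 72) = 1/(-72 + O²))
(-45593 + 41493)*(38992 + M(113)) = (-45593 + 41493)*(38992 + 1/(-72 + 113²)) = -4100*(38992 + 1/(-72 + 12769)) = -4100*(38992 + 1/12697) = -4100*495081425/12697 = -2029833842500/12697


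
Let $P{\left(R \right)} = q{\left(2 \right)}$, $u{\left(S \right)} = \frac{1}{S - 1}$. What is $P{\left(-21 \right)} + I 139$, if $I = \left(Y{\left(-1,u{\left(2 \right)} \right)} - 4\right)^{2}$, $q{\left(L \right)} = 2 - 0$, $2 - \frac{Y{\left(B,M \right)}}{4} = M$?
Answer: $2$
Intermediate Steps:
$u{\left(S \right)} = \frac{1}{-1 + S}$
$Y{\left(B,M \right)} = 8 - 4 M$
$q{\left(L \right)} = 2$ ($q{\left(L \right)} = 2 + 0 = 2$)
$P{\left(R \right)} = 2$
$I = 0$ ($I = \left(\left(8 - \frac{4}{-1 + 2}\right) - 4\right)^{2} = \left(\left(8 - \frac{4}{1}\right) - 4\right)^{2} = \left(\left(8 - 4\right) - 4\right)^{2} = \left(4 - 4\right)^{2} = 0^{2} = 0$)
$P{\left(-21 \right)} + I 139 = 2 + 0 \cdot 139 = 2 + 0 = 2$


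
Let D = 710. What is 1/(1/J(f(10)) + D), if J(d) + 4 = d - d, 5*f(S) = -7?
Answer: 4/2839 ≈ 0.0014089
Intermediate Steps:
f(S) = -7/5 (f(S) = (⅕)*(-7) = -7/5)
J(d) = -4 (J(d) = -4 + (d - d) = -4 + 0 = -4)
1/(1/J(f(10)) + D) = 1/(1/(-4) + 710) = 1/(-¼ + 710) = 1/(2839/4) = 4/2839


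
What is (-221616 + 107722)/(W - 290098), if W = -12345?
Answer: 113894/302443 ≈ 0.37658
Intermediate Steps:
(-221616 + 107722)/(W - 290098) = (-221616 + 107722)/(-12345 - 290098) = -113894/(-302443) = -113894*(-1/302443) = 113894/302443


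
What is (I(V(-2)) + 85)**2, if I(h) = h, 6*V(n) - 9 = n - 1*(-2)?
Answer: 29929/4 ≈ 7482.3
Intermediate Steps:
V(n) = 11/6 + n/6 (V(n) = 3/2 + (n - 1*(-2))/6 = 3/2 + (n + 2)/6 = 3/2 + (2 + n)/6 = 3/2 + (1/3 + n/6) = 11/6 + n/6)
(I(V(-2)) + 85)**2 = ((11/6 + (1/6)*(-2)) + 85)**2 = ((11/6 - 1/3) + 85)**2 = (3/2 + 85)**2 = (173/2)**2 = 29929/4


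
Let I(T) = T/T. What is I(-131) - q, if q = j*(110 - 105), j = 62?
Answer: -309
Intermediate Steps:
I(T) = 1
q = 310 (q = 62*(110 - 105) = 62*5 = 310)
I(-131) - q = 1 - 1*310 = 1 - 310 = -309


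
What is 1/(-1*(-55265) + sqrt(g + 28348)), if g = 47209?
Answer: 55265/3054144668 - sqrt(75557)/3054144668 ≈ 1.8005e-5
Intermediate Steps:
1/(-1*(-55265) + sqrt(g + 28348)) = 1/(-1*(-55265) + sqrt(47209 + 28348)) = 1/(55265 + sqrt(75557))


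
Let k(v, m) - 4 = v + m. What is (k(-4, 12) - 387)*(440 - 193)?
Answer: -92625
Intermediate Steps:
k(v, m) = 4 + m + v (k(v, m) = 4 + (v + m) = 4 + (m + v) = 4 + m + v)
(k(-4, 12) - 387)*(440 - 193) = ((4 + 12 - 4) - 387)*(440 - 193) = (12 - 387)*247 = -375*247 = -92625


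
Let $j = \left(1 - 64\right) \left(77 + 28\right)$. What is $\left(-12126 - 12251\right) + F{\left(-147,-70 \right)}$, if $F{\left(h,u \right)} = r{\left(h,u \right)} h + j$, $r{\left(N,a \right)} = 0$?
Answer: $-30992$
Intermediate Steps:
$j = -6615$ ($j = \left(-63\right) 105 = -6615$)
$F{\left(h,u \right)} = -6615$ ($F{\left(h,u \right)} = 0 h - 6615 = 0 - 6615 = -6615$)
$\left(-12126 - 12251\right) + F{\left(-147,-70 \right)} = \left(-12126 - 12251\right) - 6615 = -24377 - 6615 = -30992$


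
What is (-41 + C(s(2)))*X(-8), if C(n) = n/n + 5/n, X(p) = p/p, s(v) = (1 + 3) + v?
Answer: -235/6 ≈ -39.167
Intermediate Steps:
s(v) = 4 + v
X(p) = 1
C(n) = 1 + 5/n
(-41 + C(s(2)))*X(-8) = (-41 + (5 + (4 + 2))/(4 + 2))*1 = (-41 + (5 + 6)/6)*1 = (-41 + (1/6)*11)*1 = (-41 + 11/6)*1 = -235/6*1 = -235/6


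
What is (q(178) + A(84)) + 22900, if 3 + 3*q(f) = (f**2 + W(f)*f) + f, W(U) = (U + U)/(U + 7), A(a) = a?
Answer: 6237801/185 ≈ 33718.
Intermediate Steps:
W(U) = 2*U/(7 + U) (W(U) = (2*U)/(7 + U) = 2*U/(7 + U))
q(f) = -1 + f/3 + f**2/3 + 2*f**2/(3*(7 + f)) (q(f) = -1 + ((f**2 + (2*f/(7 + f))*f) + f)/3 = -1 + ((f**2 + 2*f**2/(7 + f)) + f)/3 = -1 + (f + f**2 + 2*f**2/(7 + f))/3 = -1 + (f/3 + f**2/3 + 2*f**2/(3*(7 + f))) = -1 + f/3 + f**2/3 + 2*f**2/(3*(7 + f)))
(q(178) + A(84)) + 22900 = ((-21 + 178**3 + 4*178 + 10*178**2)/(3*(7 + 178)) + 84) + 22900 = ((1/3)*(-21 + 5639752 + 712 + 10*31684)/185 + 84) + 22900 = ((1/3)*(1/185)*(-21 + 5639752 + 712 + 316840) + 84) + 22900 = ((1/3)*(1/185)*5957283 + 84) + 22900 = (1985761/185 + 84) + 22900 = 2001301/185 + 22900 = 6237801/185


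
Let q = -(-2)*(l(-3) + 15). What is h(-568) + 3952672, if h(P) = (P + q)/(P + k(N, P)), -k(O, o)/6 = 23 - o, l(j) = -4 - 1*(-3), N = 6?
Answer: 8130646574/2057 ≈ 3.9527e+6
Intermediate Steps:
l(j) = -1 (l(j) = -4 + 3 = -1)
k(O, o) = -138 + 6*o (k(O, o) = -6*(23 - o) = -138 + 6*o)
q = 28 (q = -(-2)*(-1 + 15) = -(-2)*14 = -1*(-28) = 28)
h(P) = (28 + P)/(-138 + 7*P) (h(P) = (P + 28)/(P + (-138 + 6*P)) = (28 + P)/(-138 + 7*P))
h(-568) + 3952672 = (28 - 568)/(-138 + 7*(-568)) + 3952672 = -540/(-138 - 3976) + 3952672 = -540/(-4114) + 3952672 = -1/4114*(-540) + 3952672 = 270/2057 + 3952672 = 8130646574/2057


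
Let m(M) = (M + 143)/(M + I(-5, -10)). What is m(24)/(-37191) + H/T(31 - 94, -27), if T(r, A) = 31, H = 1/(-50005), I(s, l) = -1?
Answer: -259731278/1325991735915 ≈ -0.00019588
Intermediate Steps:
H = -1/50005 ≈ -1.9998e-5
m(M) = (143 + M)/(-1 + M) (m(M) = (M + 143)/(M - 1) = (143 + M)/(-1 + M))
m(24)/(-37191) + H/T(31 - 94, -27) = ((143 + 24)/(-1 + 24))/(-37191) - 1/50005/31 = (167/23)*(-1/37191) - 1/50005*1/31 = ((1/23)*167)*(-1/37191) - 1/1550155 = (167/23)*(-1/37191) - 1/1550155 = -167/855393 - 1/1550155 = -259731278/1325991735915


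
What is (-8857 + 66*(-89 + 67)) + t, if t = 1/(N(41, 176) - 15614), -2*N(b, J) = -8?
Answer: -160923491/15610 ≈ -10309.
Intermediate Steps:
N(b, J) = 4 (N(b, J) = -½*(-8) = 4)
t = -1/15610 (t = 1/(4 - 15614) = 1/(-15610) = -1/15610 ≈ -6.4061e-5)
(-8857 + 66*(-89 + 67)) + t = (-8857 + 66*(-89 + 67)) - 1/15610 = (-8857 + 66*(-22)) - 1/15610 = (-8857 - 1452) - 1/15610 = -10309 - 1/15610 = -160923491/15610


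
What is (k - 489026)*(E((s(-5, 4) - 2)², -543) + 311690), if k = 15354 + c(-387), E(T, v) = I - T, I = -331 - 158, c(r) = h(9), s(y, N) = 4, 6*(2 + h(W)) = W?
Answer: -294810921965/2 ≈ -1.4741e+11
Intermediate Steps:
h(W) = -2 + W/6
c(r) = -½ (c(r) = -2 + (⅙)*9 = -2 + 3/2 = -½)
I = -489
E(T, v) = -489 - T
k = 30707/2 (k = 15354 - ½ = 30707/2 ≈ 15354.)
(k - 489026)*(E((s(-5, 4) - 2)², -543) + 311690) = (30707/2 - 489026)*((-489 - (4 - 2)²) + 311690) = -947345*((-489 - 1*2²) + 311690)/2 = -947345*((-489 - 1*4) + 311690)/2 = -947345*((-489 - 4) + 311690)/2 = -947345*(-493 + 311690)/2 = -947345/2*311197 = -294810921965/2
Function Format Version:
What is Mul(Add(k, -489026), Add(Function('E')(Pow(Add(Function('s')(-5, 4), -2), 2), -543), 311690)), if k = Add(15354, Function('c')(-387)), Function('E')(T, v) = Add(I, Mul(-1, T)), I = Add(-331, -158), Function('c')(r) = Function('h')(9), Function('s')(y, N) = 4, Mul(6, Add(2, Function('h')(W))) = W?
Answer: Rational(-294810921965, 2) ≈ -1.4741e+11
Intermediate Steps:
Function('h')(W) = Add(-2, Mul(Rational(1, 6), W))
Function('c')(r) = Rational(-1, 2) (Function('c')(r) = Add(-2, Mul(Rational(1, 6), 9)) = Add(-2, Rational(3, 2)) = Rational(-1, 2))
I = -489
Function('E')(T, v) = Add(-489, Mul(-1, T))
k = Rational(30707, 2) (k = Add(15354, Rational(-1, 2)) = Rational(30707, 2) ≈ 15354.)
Mul(Add(k, -489026), Add(Function('E')(Pow(Add(Function('s')(-5, 4), -2), 2), -543), 311690)) = Mul(Add(Rational(30707, 2), -489026), Add(Add(-489, Mul(-1, Pow(Add(4, -2), 2))), 311690)) = Mul(Rational(-947345, 2), Add(Add(-489, Mul(-1, Pow(2, 2))), 311690)) = Mul(Rational(-947345, 2), Add(Add(-489, Mul(-1, 4)), 311690)) = Mul(Rational(-947345, 2), Add(Add(-489, -4), 311690)) = Mul(Rational(-947345, 2), Add(-493, 311690)) = Mul(Rational(-947345, 2), 311197) = Rational(-294810921965, 2)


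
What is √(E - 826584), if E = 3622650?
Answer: 3*√310674 ≈ 1672.1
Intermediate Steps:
√(E - 826584) = √(3622650 - 826584) = √2796066 = 3*√310674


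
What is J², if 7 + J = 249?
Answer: 58564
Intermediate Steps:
J = 242 (J = -7 + 249 = 242)
J² = 242² = 58564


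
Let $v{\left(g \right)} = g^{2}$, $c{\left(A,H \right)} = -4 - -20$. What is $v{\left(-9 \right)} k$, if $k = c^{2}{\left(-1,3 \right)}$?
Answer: $20736$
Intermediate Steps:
$c{\left(A,H \right)} = 16$ ($c{\left(A,H \right)} = -4 + 20 = 16$)
$k = 256$ ($k = 16^{2} = 256$)
$v{\left(-9 \right)} k = \left(-9\right)^{2} \cdot 256 = 81 \cdot 256 = 20736$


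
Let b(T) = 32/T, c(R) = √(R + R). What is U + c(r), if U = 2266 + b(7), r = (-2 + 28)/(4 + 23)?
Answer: 15894/7 + 2*√39/9 ≈ 2272.0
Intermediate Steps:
r = 26/27 ≈ 0.96296
c(R) = √2*√R (c(R) = √(2*R) = √2*√R)
U = 15894/7 (U = 2266 + 32/7 = 15894/7 ≈ 2270.6)
U + c(r) = 15894/7 + √2*√(26/27) = 15894/7 + √2*(√78/9) = 15894/7 + 2*√39/9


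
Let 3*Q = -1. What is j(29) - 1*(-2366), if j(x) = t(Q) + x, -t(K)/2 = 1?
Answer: 2393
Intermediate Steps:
Q = -⅓ (Q = (⅓)*(-1) = -⅓ ≈ -0.33333)
t(K) = -2 (t(K) = -2*1 = -2)
j(x) = -2 + x
j(29) - 1*(-2366) = (-2 + 29) - 1*(-2366) = 27 + 2366 = 2393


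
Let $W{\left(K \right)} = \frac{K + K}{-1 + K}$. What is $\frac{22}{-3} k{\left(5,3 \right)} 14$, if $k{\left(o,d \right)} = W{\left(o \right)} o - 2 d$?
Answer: $- \frac{2002}{3} \approx -667.33$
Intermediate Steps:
$W{\left(K \right)} = \frac{2 K}{-1 + K}$
$k{\left(o,d \right)} = - 2 d + \frac{2 o^{2}}{-1 + o}$ ($k{\left(o,d \right)} = \frac{2 o}{-1 + o} o - 2 d = \frac{2 o^{2}}{-1 + o} - 2 d = - 2 d + \frac{2 o^{2}}{-1 + o}$)
$\frac{22}{-3} k{\left(5,3 \right)} 14 = \frac{22}{-3} \frac{2 \left(5^{2} - 3 \left(-1 + 5\right)\right)}{-1 + 5} \cdot 14 = 22 \left(- \frac{1}{3}\right) \frac{2 \left(25 - 3 \cdot 4\right)}{4} \cdot 14 = - \frac{22 \cdot 2 \cdot \frac{1}{4} \left(25 - 12\right)}{3} \cdot 14 = - \frac{22 \cdot 2 \cdot \frac{1}{4} \cdot 13}{3} \cdot 14 = \left(- \frac{22}{3}\right) \frac{13}{2} \cdot 14 = \left(- \frac{143}{3}\right) 14 = - \frac{2002}{3}$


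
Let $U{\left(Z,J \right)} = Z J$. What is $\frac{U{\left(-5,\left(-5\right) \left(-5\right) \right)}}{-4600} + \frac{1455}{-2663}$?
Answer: $- \frac{254405}{489992} \approx -0.5192$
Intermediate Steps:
$U{\left(Z,J \right)} = J Z$
$\frac{U{\left(-5,\left(-5\right) \left(-5\right) \right)}}{-4600} + \frac{1455}{-2663} = \frac{\left(-5\right) \left(-5\right) \left(-5\right)}{-4600} + \frac{1455}{-2663} = 25 \left(-5\right) \left(- \frac{1}{4600}\right) + 1455 \left(- \frac{1}{2663}\right) = \left(-125\right) \left(- \frac{1}{4600}\right) - \frac{1455}{2663} = \frac{5}{184} - \frac{1455}{2663} = - \frac{254405}{489992}$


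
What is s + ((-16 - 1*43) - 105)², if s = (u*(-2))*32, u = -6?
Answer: 27280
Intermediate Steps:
s = 384 (s = -6*(-2)*32 = 12*32 = 384)
s + ((-16 - 1*43) - 105)² = 384 + ((-16 - 1*43) - 105)² = 384 + ((-16 - 43) - 105)² = 384 + (-59 - 105)² = 384 + (-164)² = 384 + 26896 = 27280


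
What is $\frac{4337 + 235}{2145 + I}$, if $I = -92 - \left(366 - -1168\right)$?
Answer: $\frac{1524}{173} \approx 8.8092$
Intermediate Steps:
$I = -1626$ ($I = -92 - \left(366 + 1168\right) = -92 - 1534 = -1626$)
$\frac{4337 + 235}{2145 + I} = \frac{4337 + 235}{2145 - 1626} = \frac{4572}{519} = 4572 \cdot \frac{1}{519} = \frac{1524}{173}$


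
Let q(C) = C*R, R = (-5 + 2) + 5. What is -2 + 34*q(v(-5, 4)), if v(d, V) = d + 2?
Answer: -206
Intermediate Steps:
R = 2 (R = -3 + 5 = 2)
v(d, V) = 2 + d
q(C) = 2*C (q(C) = C*2 = 2*C)
-2 + 34*q(v(-5, 4)) = -2 + 34*(2*(2 - 5)) = -2 + 34*(2*(-3)) = -2 + 34*(-6) = -2 - 204 = -206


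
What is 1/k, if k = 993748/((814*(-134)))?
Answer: -27269/248437 ≈ -0.10976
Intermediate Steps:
k = -248437/27269 (k = 993748/(-109076) = 993748*(-1/109076) = -248437/27269 ≈ -9.1106)
1/k = 1/(-248437/27269) = -27269/248437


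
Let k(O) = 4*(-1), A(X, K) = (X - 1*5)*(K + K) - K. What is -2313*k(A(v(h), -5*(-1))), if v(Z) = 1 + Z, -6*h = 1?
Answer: 9252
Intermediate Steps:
h = -⅙ (h = -⅙*1 = -⅙ ≈ -0.16667)
A(X, K) = -K + 2*K*(-5 + X) (A(X, K) = (X - 5)*(2*K) - K = (-5 + X)*(2*K) - K = 2*K*(-5 + X) - K = -K + 2*K*(-5 + X))
k(O) = -4
-2313*k(A(v(h), -5*(-1))) = -2313*(-4) = 9252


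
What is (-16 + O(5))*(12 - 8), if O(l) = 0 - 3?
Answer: -76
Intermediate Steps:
O(l) = -3
(-16 + O(5))*(12 - 8) = (-16 - 3)*(12 - 8) = -19*4 = -76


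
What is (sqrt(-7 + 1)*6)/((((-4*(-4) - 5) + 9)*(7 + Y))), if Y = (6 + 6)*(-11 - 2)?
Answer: -3*I*sqrt(6)/1490 ≈ -0.0049319*I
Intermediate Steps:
Y = -156 (Y = 12*(-13) = -156)
(sqrt(-7 + 1)*6)/((((-4*(-4) - 5) + 9)*(7 + Y))) = (sqrt(-7 + 1)*6)/((((-4*(-4) - 5) + 9)*(7 - 156))) = (sqrt(-6)*6)/((((16 - 5) + 9)*(-149))) = ((I*sqrt(6))*6)/(((11 + 9)*(-149))) = (6*I*sqrt(6))/((20*(-149))) = (6*I*sqrt(6))/(-2980) = (6*I*sqrt(6))*(-1/2980) = -3*I*sqrt(6)/1490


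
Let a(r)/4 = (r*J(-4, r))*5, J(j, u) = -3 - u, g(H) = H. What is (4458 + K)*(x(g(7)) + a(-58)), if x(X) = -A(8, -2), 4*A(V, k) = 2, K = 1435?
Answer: -751952693/2 ≈ -3.7598e+8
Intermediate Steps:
A(V, k) = ½ (A(V, k) = (¼)*2 = ½)
x(X) = -½ (x(X) = -1*½ = -½)
a(r) = 20*r*(-3 - r) (a(r) = 4*((r*(-3 - r))*5) = 4*(5*r*(-3 - r)) = 20*r*(-3 - r))
(4458 + K)*(x(g(7)) + a(-58)) = (4458 + 1435)*(-½ - 20*(-58)*(3 - 58)) = 5893*(-½ - 20*(-58)*(-55)) = 5893*(-½ - 63800) = 5893*(-127601/2) = -751952693/2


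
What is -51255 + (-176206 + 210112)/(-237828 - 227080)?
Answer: -11914446723/232454 ≈ -51255.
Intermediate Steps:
-51255 + (-176206 + 210112)/(-237828 - 227080) = -51255 + 33906/(-464908) = -51255 + 33906*(-1/464908) = -51255 - 16953/232454 = -11914446723/232454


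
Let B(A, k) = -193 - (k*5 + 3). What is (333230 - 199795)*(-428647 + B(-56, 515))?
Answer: -57566260830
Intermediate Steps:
B(A, k) = -196 - 5*k (B(A, k) = -193 - (5*k + 3) = -193 - (3 + 5*k) = -193 + (-3 - 5*k) = -196 - 5*k)
(333230 - 199795)*(-428647 + B(-56, 515)) = (333230 - 199795)*(-428647 + (-196 - 5*515)) = 133435*(-428647 + (-196 - 2575)) = 133435*(-428647 - 2771) = 133435*(-431418) = -57566260830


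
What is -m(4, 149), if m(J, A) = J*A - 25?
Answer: -571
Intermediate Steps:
m(J, A) = -25 + A*J (m(J, A) = A*J - 25 = -25 + A*J)
-m(4, 149) = -(-25 + 149*4) = -(-25 + 596) = -1*571 = -571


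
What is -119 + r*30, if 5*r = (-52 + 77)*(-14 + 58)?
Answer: 6481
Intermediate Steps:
r = 220 (r = ((-52 + 77)*(-14 + 58))/5 = (25*44)/5 = (⅕)*1100 = 220)
-119 + r*30 = -119 + 220*30 = -119 + 6600 = 6481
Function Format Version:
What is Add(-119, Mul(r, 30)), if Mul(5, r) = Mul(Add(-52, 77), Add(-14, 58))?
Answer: 6481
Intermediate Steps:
r = 220 (r = Mul(Rational(1, 5), Mul(Add(-52, 77), Add(-14, 58))) = Mul(Rational(1, 5), Mul(25, 44)) = Mul(Rational(1, 5), 1100) = 220)
Add(-119, Mul(r, 30)) = Add(-119, Mul(220, 30)) = Add(-119, 6600) = 6481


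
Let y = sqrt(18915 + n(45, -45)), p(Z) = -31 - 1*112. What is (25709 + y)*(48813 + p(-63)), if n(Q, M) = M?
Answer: 1251257030 + 48670*sqrt(18870) ≈ 1.2579e+9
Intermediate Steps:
p(Z) = -143 (p(Z) = -31 - 112 = -143)
y = sqrt(18870) (y = sqrt(18915 - 45) = sqrt(18870) ≈ 137.37)
(25709 + y)*(48813 + p(-63)) = (25709 + sqrt(18870))*(48813 - 143) = (25709 + sqrt(18870))*48670 = 1251257030 + 48670*sqrt(18870)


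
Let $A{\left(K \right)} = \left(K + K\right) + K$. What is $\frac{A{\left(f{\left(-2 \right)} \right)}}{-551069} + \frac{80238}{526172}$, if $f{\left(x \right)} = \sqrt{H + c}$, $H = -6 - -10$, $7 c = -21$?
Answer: $\frac{22107547953}{144978538934} \approx 0.15249$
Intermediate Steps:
$c = -3$ ($c = \frac{1}{7} \left(-21\right) = -3$)
$H = 4$ ($H = -6 + 10 = 4$)
$f{\left(x \right)} = 1$ ($f{\left(x \right)} = \sqrt{4 - 3} = \sqrt{1} = 1$)
$A{\left(K \right)} = 3 K$ ($A{\left(K \right)} = 2 K + K = 3 K$)
$\frac{A{\left(f{\left(-2 \right)} \right)}}{-551069} + \frac{80238}{526172} = \frac{3 \cdot 1}{-551069} + \frac{80238}{526172} = 3 \left(- \frac{1}{551069}\right) + 80238 \cdot \frac{1}{526172} = - \frac{3}{551069} + \frac{40119}{263086} = \frac{22107547953}{144978538934}$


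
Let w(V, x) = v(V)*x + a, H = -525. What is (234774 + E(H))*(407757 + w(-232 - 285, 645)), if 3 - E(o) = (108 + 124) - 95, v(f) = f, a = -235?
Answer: 17376734480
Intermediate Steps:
w(V, x) = -235 + V*x (w(V, x) = V*x - 235 = -235 + V*x)
E(o) = -134 (E(o) = 3 - ((108 + 124) - 95) = 3 - (232 - 95) = 3 - 1*137 = 3 - 137 = -134)
(234774 + E(H))*(407757 + w(-232 - 285, 645)) = (234774 - 134)*(407757 + (-235 + (-232 - 285)*645)) = 234640*(407757 + (-235 - 517*645)) = 234640*(407757 + (-235 - 333465)) = 234640*(407757 - 333700) = 234640*74057 = 17376734480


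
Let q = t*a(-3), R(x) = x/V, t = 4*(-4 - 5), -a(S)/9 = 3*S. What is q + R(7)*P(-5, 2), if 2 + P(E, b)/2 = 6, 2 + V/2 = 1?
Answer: -2944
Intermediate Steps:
V = -2 (V = -4 + 2*1 = -4 + 2 = -2)
a(S) = -27*S
P(E, b) = 8 (P(E, b) = -4 + 2*6 = -4 + 12 = 8)
t = -36 (t = 4*(-9) = -36)
R(x) = -x/2 (R(x) = x/(-2) = x*(-1/2) = -x/2)
q = -2916 (q = -(-972)*(-3) = -36*81 = -2916)
q + R(7)*P(-5, 2) = -2916 - 1/2*7*8 = -2916 - 7/2*8 = -2916 - 28 = -2944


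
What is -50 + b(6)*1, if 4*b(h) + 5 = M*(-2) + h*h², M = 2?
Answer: 7/4 ≈ 1.7500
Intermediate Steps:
b(h) = -9/4 + h³/4 (b(h) = -5/4 + (2*(-2) + h*h²)/4 = -5/4 + (-4 + h³)/4 = -5/4 + (-1 + h³/4) = -9/4 + h³/4)
-50 + b(6)*1 = -50 + (-9/4 + (¼)*6³)*1 = -50 + (-9/4 + (¼)*216)*1 = -50 + (-9/4 + 54)*1 = -50 + (207/4)*1 = -50 + 207/4 = 7/4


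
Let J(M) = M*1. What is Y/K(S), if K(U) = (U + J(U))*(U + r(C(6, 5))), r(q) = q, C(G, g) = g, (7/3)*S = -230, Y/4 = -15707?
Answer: -769643/225975 ≈ -3.4059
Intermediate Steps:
Y = -62828 (Y = 4*(-15707) = -62828)
S = -690/7 (S = (3/7)*(-230) = -690/7 ≈ -98.571)
J(M) = M
K(U) = 2*U*(5 + U) (K(U) = (U + U)*(U + 5) = (2*U)*(5 + U) = 2*U*(5 + U))
Y/K(S) = -62828*(-7/(1380*(5 - 690/7))) = -62828/(2*(-690/7)*(-655/7)) = -62828/903900/49 = -62828*49/903900 = -769643/225975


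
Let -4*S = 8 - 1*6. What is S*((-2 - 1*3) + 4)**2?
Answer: -1/2 ≈ -0.50000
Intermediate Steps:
S = -1/2 (S = -(8 - 1*6)/4 = -(8 - 6)/4 = -1/4*2 = -1/2 ≈ -0.50000)
S*((-2 - 1*3) + 4)**2 = -((-2 - 1*3) + 4)**2/2 = -((-2 - 3) + 4)**2/2 = -(-5 + 4)**2/2 = -1/2*(-1)**2 = -1/2*1 = -1/2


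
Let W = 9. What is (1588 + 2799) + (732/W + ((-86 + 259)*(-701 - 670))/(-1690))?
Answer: 23365999/5070 ≈ 4608.7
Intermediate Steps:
(1588 + 2799) + (732/W + ((-86 + 259)*(-701 - 670))/(-1690)) = (1588 + 2799) + (732/9 + ((-86 + 259)*(-701 - 670))/(-1690)) = 4387 + (732*(⅑) + (173*(-1371))*(-1/1690)) = 4387 + (244/3 - 237183*(-1/1690)) = 4387 + (244/3 + 237183/1690) = 4387 + 1123909/5070 = 23365999/5070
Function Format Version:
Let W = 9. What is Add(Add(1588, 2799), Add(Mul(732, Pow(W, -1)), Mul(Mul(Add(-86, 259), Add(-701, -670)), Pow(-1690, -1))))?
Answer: Rational(23365999, 5070) ≈ 4608.7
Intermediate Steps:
Add(Add(1588, 2799), Add(Mul(732, Pow(W, -1)), Mul(Mul(Add(-86, 259), Add(-701, -670)), Pow(-1690, -1)))) = Add(Add(1588, 2799), Add(Mul(732, Pow(9, -1)), Mul(Mul(Add(-86, 259), Add(-701, -670)), Pow(-1690, -1)))) = Add(4387, Add(Mul(732, Rational(1, 9)), Mul(Mul(173, -1371), Rational(-1, 1690)))) = Add(4387, Add(Rational(244, 3), Mul(-237183, Rational(-1, 1690)))) = Add(4387, Add(Rational(244, 3), Rational(237183, 1690))) = Add(4387, Rational(1123909, 5070)) = Rational(23365999, 5070)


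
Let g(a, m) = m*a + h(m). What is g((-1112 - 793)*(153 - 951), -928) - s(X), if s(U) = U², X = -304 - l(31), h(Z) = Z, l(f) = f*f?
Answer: -1412337473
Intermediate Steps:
l(f) = f²
X = -1265 (X = -304 - 1*31² = -304 - 1*961 = -304 - 961 = -1265)
g(a, m) = m + a*m (g(a, m) = m*a + m = a*m + m = m + a*m)
g((-1112 - 793)*(153 - 951), -928) - s(X) = -928*(1 + (-1112 - 793)*(153 - 951)) - 1*(-1265)² = -928*(1 - 1905*(-798)) - 1*1600225 = -928*(1 + 1520190) - 1600225 = -928*1520191 - 1600225 = -1410737248 - 1600225 = -1412337473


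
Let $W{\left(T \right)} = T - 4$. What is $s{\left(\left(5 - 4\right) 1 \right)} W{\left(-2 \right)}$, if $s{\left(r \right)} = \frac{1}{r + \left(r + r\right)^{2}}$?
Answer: $- \frac{6}{5} \approx -1.2$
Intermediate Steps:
$W{\left(T \right)} = -4 + T$
$s{\left(r \right)} = \frac{1}{r + 4 r^{2}}$ ($s{\left(r \right)} = \frac{1}{r + \left(2 r\right)^{2}} = \frac{1}{r + 4 r^{2}}$)
$s{\left(\left(5 - 4\right) 1 \right)} W{\left(-2 \right)} = \frac{1}{\left(5 - 4\right) 1 \left(1 + 4 \left(5 - 4\right) 1\right)} \left(-4 - 2\right) = \frac{1}{1 \cdot 1 \left(1 + 4 \cdot 1 \cdot 1\right)} \left(-6\right) = \frac{1}{1 \left(1 + 4 \cdot 1\right)} \left(-6\right) = 1 \frac{1}{1 + 4} \left(-6\right) = 1 \cdot \frac{1}{5} \left(-6\right) = \frac{1}{5} \left(-6\right) = - \frac{6}{5}$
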